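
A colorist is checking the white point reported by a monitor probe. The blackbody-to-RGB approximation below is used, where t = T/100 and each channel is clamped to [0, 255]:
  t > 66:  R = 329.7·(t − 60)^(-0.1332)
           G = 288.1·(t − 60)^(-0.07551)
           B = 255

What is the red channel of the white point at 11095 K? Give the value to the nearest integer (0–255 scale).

t = 11095/100 = 110.95; the t > 66 branch applies.
R = 329.7·(110.95 − 60)^(-0.1332) = 329.7·50.95^(-0.1332) = 329.7·0.59239 = 195.311.
Rounded: 195.

195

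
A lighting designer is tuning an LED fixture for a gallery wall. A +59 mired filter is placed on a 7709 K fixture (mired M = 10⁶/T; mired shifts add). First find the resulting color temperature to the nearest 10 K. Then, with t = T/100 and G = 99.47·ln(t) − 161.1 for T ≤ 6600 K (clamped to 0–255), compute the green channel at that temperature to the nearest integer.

234

M_in = 10⁶/7709 = 129.72; M_out = 129.72 + (+59) = 188.72.
T_out = 10⁶/188.72 = 5298.9 K → 5300 K; t = 53.
G = 99.47·ln 53 − 161.1 = 99.47·3.9703 − 161.1 = 233.825.
Rounded: 234.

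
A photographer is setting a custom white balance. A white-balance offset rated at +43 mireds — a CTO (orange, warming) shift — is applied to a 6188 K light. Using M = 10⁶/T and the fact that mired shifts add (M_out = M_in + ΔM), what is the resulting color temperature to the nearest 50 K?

M_in = 10⁶/6188 = 161.60 mireds.
M_out = 161.60 + (+43) = 204.60 mireds.
T_out = 10⁶/204.60 = 4887.5 K → 4900 K.

4900 K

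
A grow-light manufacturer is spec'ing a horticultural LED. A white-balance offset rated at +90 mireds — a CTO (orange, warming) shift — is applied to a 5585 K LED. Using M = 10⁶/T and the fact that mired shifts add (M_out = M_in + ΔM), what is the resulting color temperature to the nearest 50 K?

M_in = 10⁶/5585 = 179.05 mireds.
M_out = 179.05 + (+90) = 269.05 mireds.
T_out = 10⁶/269.05 = 3716.8 K → 3700 K.

3700 K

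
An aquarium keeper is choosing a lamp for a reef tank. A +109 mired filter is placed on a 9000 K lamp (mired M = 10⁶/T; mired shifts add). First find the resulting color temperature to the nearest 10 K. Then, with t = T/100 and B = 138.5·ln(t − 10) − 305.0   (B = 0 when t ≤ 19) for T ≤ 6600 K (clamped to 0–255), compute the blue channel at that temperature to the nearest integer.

M_in = 10⁶/9000 = 111.11; M_out = 111.11 + (+109) = 220.11.
T_out = 10⁶/220.11 = 4543.2 K → 4540 K; t = 45.4.
B = 138.5·ln(45.4 − 10) − 305.0 = 138.5·ln 35.4 − 305.0 = 138.5·3.5667 − 305.0 = 188.990.
Rounded: 189.

189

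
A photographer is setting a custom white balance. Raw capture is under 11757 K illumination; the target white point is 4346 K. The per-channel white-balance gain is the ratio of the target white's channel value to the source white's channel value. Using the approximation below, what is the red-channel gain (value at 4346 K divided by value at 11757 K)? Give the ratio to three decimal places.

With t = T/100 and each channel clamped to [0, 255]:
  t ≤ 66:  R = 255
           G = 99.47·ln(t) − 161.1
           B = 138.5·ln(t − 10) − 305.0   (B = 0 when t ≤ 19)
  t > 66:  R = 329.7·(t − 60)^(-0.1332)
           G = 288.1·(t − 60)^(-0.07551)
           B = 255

At 11757 K (t = 117.57):
  R = 329.7·(117.57 − 60)^(-0.1332) = 329.7·57.57^(-0.1332) = 329.7·0.58283 = 192.159.
At 4346 K (t = 43.46):
  R = 255 by definition for t ≤ 66.
Gain = 255.000 / 192.159 = 1.3270 → 1.327.

1.327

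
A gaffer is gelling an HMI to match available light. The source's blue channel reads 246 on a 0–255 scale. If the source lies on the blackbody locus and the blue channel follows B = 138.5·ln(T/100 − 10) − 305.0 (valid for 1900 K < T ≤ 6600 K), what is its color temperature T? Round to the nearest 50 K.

6350 K

ln(t − 10) = (246 + 305.0) / 138.5 = 3.9783.
t − 10 = e^3.9783 = 53.428, so t = 63.428.
T = 100·t = 6343 K → 6350 K to the nearest 50 K.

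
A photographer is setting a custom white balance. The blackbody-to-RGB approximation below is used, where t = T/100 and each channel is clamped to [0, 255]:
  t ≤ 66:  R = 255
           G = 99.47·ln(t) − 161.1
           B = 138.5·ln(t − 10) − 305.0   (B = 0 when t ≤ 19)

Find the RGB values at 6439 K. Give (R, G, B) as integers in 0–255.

(255, 253, 248)

t = 6439/100 = 64.39; the t ≤ 66 branch applies.
R = 255 by definition for t ≤ 66.
G = 99.47·ln 64.39 − 161.1 = 99.47·4.1650 − 161.1 = 253.188.
B = 138.5·ln(64.39 − 10) − 305.0 = 138.5·ln 54.39 − 305.0 = 138.5·3.9962 − 305.0 = 248.471.
Rounded: (255, 253, 248).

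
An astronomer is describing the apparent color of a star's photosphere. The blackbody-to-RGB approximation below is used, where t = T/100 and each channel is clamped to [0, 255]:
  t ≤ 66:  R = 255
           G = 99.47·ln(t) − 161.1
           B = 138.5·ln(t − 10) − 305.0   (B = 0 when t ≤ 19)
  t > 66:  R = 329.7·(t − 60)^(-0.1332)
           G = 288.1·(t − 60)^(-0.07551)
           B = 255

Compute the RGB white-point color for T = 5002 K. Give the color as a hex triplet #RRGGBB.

#FFE4CE

t = 5002/100 = 50.02; the t ≤ 66 branch applies.
R = 255 by definition for t ≤ 66.
G = 99.47·ln 50.02 − 161.1 = 99.47·3.9124 − 161.1 = 228.069.
B = 138.5·ln(50.02 − 10) − 305.0 = 138.5·ln 40.02 − 305.0 = 138.5·3.6894 − 305.0 = 205.979.
Rounded: (255, 228, 206).
In hex: #FFE4CE.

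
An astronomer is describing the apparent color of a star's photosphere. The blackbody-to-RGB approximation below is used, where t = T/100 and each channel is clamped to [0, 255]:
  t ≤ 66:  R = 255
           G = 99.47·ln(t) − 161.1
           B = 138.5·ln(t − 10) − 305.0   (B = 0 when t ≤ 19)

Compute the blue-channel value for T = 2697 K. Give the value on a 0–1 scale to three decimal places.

t = 2697/100 = 26.97; the t ≤ 66 branch applies.
B = 138.5·ln(26.97 − 10) − 305.0 = 138.5·ln 16.97 − 305.0 = 138.5·2.8314 − 305.0 = 87.155.
On a 0–1 scale: 87.155/255 = 0.3418 → 0.342.

0.342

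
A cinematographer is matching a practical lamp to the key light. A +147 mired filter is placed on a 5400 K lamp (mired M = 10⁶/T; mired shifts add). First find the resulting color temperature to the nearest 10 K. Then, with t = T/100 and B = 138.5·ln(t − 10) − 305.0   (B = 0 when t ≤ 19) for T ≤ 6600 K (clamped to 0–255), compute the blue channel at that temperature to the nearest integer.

111

M_in = 10⁶/5400 = 185.19; M_out = 185.19 + (+147) = 332.19.
T_out = 10⁶/332.19 = 3010.4 K → 3010 K; t = 30.1.
B = 138.5·ln(30.1 − 10) − 305.0 = 138.5·ln 20.1 − 305.0 = 138.5·3.0007 − 305.0 = 110.600.
Rounded: 111.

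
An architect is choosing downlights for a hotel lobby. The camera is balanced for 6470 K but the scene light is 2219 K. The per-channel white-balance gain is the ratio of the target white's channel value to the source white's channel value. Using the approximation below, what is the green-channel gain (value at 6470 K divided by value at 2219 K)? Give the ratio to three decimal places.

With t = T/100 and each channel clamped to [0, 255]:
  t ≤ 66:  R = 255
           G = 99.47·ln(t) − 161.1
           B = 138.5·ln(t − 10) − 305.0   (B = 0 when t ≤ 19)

At 2219 K (t = 22.19):
  G = 99.47·ln 22.19 − 161.1 = 99.47·3.0996 − 161.1 = 147.221.
At 6470 K (t = 64.7):
  G = 99.47·ln 64.7 − 161.1 = 99.47·4.1698 − 161.1 = 253.666.
Gain = 253.666 / 147.221 = 1.7230 → 1.723.

1.723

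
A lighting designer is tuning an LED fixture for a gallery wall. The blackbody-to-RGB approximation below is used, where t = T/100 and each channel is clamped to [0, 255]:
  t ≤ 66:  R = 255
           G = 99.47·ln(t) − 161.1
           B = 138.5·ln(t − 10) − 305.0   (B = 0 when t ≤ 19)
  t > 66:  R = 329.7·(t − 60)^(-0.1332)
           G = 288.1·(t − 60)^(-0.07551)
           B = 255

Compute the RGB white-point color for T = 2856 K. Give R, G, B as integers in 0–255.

R=255, G=172, B=100

t = 2856/100 = 28.56; the t ≤ 66 branch applies.
R = 255 by definition for t ≤ 66.
G = 99.47·ln 28.56 − 161.1 = 99.47·3.3520 − 161.1 = 172.324.
B = 138.5·ln(28.56 − 10) − 305.0 = 138.5·ln 18.56 − 305.0 = 138.5·2.9210 − 305.0 = 99.560.
Rounded: (255, 172, 100).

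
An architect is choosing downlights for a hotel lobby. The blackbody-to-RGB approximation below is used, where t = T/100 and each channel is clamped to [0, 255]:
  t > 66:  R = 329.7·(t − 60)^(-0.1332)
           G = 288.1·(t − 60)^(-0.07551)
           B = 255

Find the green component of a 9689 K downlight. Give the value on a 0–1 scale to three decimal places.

t = 9689/100 = 96.89; the t > 66 branch applies.
G = 288.1·(96.89 − 60)^(-0.07551) = 288.1·36.89^(-0.07551) = 288.1·0.76152 = 219.395.
On a 0–1 scale: 219.395/255 = 0.8604 → 0.860.

0.860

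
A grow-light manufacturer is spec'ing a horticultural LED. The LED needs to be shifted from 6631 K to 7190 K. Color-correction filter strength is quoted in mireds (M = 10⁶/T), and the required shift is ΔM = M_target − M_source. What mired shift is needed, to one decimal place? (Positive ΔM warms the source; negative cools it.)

-11.7 mireds

M_source = 10⁶/6631 = 150.807; M_target = 10⁶/7190 = 139.082.
ΔM = 139.082 − 150.807 = -11.725 → -11.7 mireds, a cooling shift.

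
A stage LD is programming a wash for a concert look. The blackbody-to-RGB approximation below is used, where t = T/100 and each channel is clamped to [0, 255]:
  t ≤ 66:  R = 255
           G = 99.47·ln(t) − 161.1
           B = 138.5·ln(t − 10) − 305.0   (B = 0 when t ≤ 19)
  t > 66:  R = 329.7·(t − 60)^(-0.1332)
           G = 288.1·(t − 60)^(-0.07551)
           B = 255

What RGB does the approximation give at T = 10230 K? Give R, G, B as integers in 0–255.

t = 10230/100 = 102.3; the t > 66 branch applies.
R = 329.7·(102.3 − 60)^(-0.1332) = 329.7·42.3^(-0.1332) = 329.7·0.60726 = 200.212.
G = 288.1·(102.3 − 60)^(-0.07551) = 288.1·42.3^(-0.07551) = 288.1·0.75369 = 217.139.
B = 255 by definition for t > 66.
Rounded: (200, 217, 255).

R=200, G=217, B=255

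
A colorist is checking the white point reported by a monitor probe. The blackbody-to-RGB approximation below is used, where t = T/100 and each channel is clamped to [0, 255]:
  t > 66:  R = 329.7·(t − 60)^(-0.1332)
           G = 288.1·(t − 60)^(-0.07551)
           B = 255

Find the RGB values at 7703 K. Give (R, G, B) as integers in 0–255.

(226, 233, 255)

t = 7703/100 = 77.03; the t > 66 branch applies.
R = 329.7·(77.03 − 60)^(-0.1332) = 329.7·17.03^(-0.1332) = 329.7·0.68549 = 226.007.
G = 288.1·(77.03 − 60)^(-0.07551) = 288.1·17.03^(-0.07551) = 288.1·0.80729 = 232.581.
B = 255 by definition for t > 66.
Rounded: (226, 233, 255).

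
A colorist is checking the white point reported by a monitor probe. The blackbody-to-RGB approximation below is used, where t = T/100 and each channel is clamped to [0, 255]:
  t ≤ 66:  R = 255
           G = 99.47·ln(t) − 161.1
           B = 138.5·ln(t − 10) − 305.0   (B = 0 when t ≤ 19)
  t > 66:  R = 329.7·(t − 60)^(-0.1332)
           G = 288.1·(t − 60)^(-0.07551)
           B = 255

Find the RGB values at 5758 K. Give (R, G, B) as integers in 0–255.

t = 5758/100 = 57.58; the t ≤ 66 branch applies.
R = 255 by definition for t ≤ 66.
G = 99.47·ln 57.58 − 161.1 = 99.47·4.0532 − 161.1 = 242.069.
B = 138.5·ln(57.58 − 10) − 305.0 = 138.5·ln 47.58 − 305.0 = 138.5·3.8624 − 305.0 = 229.944.
Rounded: (255, 242, 230).

(255, 242, 230)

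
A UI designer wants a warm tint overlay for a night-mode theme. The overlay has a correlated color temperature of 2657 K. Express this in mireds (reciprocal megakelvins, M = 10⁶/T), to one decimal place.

M = 10⁶ / 2657 = 376.364 → 376.4 mireds.

376.4 mireds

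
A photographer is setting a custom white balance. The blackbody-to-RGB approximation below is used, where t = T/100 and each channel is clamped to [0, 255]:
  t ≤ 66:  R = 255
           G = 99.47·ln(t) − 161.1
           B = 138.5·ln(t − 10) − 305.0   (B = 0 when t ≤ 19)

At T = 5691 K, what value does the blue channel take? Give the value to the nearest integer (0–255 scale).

228

t = 5691/100 = 56.91; the t ≤ 66 branch applies.
B = 138.5·ln(56.91 − 10) − 305.0 = 138.5·ln 46.91 − 305.0 = 138.5·3.8482 − 305.0 = 227.980.
Rounded: 228.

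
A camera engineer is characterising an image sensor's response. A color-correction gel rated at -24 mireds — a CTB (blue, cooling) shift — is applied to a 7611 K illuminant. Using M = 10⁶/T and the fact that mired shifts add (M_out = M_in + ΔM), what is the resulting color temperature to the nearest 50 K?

9300 K

M_in = 10⁶/7611 = 131.39 mireds.
M_out = 131.39 + (-24) = 107.39 mireds.
T_out = 10⁶/107.39 = 9312.0 K → 9300 K.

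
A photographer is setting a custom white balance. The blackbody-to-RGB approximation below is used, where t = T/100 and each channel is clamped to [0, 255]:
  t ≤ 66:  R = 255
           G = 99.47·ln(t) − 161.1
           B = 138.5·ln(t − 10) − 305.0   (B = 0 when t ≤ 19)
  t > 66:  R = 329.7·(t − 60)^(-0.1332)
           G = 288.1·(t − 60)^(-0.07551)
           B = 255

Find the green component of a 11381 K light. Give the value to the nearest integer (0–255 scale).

213

t = 11381/100 = 113.81; the t > 66 branch applies.
G = 288.1·(113.81 − 60)^(-0.07551) = 288.1·53.81^(-0.07551) = 288.1·0.74012 = 213.229.
Rounded: 213.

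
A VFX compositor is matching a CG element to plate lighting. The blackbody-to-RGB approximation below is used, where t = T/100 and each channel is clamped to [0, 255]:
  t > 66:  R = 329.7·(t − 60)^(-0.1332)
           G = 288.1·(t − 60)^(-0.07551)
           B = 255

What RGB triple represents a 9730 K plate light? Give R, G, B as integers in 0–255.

t = 9730/100 = 97.3; the t > 66 branch applies.
R = 329.7·(97.3 − 60)^(-0.1332) = 329.7·37.3^(-0.1332) = 329.7·0.61752 = 203.595.
G = 288.1·(97.3 − 60)^(-0.07551) = 288.1·37.3^(-0.07551) = 288.1·0.76089 = 219.212.
B = 255 by definition for t > 66.
Rounded: (204, 219, 255).

R=204, G=219, B=255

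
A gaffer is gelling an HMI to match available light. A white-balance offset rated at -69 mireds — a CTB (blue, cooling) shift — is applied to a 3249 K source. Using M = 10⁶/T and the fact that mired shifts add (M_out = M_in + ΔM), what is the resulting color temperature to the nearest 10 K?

M_in = 10⁶/3249 = 307.79 mireds.
M_out = 307.79 + (-69) = 238.79 mireds.
T_out = 10⁶/238.79 = 4187.8 K → 4190 K.

4190 K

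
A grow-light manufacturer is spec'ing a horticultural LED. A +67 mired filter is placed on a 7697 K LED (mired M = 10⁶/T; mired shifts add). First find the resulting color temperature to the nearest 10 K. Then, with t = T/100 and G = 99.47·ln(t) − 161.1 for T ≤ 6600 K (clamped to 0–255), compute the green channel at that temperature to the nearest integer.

M_in = 10⁶/7697 = 129.92; M_out = 129.92 + (+67) = 196.92.
T_out = 10⁶/196.92 = 5078.2 K → 5080 K; t = 50.8.
G = 99.47·ln 50.8 − 161.1 = 99.47·3.9279 − 161.1 = 229.608.
Rounded: 230.

230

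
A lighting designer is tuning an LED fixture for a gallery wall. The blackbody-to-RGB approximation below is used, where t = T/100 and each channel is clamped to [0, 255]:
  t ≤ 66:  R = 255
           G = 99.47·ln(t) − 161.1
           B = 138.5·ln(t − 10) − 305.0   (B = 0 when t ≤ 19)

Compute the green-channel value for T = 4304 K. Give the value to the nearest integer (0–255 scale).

t = 4304/100 = 43.04; the t ≤ 66 branch applies.
G = 99.47·ln 43.04 − 161.1 = 99.47·3.7621 − 161.1 = 213.119.
Rounded: 213.

213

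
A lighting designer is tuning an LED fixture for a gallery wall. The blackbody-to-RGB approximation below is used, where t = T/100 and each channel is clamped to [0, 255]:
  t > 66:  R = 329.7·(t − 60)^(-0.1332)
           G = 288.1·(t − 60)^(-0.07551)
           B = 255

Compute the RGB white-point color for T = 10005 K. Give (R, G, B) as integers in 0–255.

t = 10005/100 = 100.05; the t > 66 branch applies.
R = 329.7·(100.05 − 60)^(-0.1332) = 329.7·40.05^(-0.1332) = 329.7·0.61169 = 201.675.
G = 288.1·(100.05 − 60)^(-0.07551) = 288.1·40.05^(-0.07551) = 288.1·0.75681 = 218.037.
B = 255 by definition for t > 66.
Rounded: (202, 218, 255).

(202, 218, 255)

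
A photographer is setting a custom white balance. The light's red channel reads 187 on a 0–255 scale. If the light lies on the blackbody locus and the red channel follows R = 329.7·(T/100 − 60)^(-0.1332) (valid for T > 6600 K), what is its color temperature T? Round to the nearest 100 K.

13100 K

(t − 60)^(-0.1332) = 187/329.7 = 0.56718.
t − 60 = 0.56718^(1/-0.1332) = 0.56718^(-7.508) = 70.620, so t = 130.620.
T = 100·t = 13062 K → 13100 K to the nearest 100 K.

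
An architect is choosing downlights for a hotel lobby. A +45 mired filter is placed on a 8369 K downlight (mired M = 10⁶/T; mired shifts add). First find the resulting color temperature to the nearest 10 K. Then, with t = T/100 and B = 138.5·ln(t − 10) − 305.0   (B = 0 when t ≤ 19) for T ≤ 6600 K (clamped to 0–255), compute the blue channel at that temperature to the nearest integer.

M_in = 10⁶/8369 = 119.49; M_out = 119.49 + (+45) = 164.49.
T_out = 10⁶/164.49 = 6079.4 K → 6080 K; t = 60.8.
B = 138.5·ln(60.8 − 10) − 305.0 = 138.5·ln 50.8 − 305.0 = 138.5·3.9279 − 305.0 = 239.014.
Rounded: 239.

239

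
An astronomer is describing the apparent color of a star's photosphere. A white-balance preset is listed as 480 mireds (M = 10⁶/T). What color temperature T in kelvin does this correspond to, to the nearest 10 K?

T = 10⁶ / 480 = 2083.33 K → 2080 K.

2080 K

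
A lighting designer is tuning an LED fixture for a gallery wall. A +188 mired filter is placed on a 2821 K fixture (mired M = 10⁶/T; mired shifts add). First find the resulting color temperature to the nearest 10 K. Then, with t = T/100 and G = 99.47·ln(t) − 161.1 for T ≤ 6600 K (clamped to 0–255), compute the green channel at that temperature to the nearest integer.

129

M_in = 10⁶/2821 = 354.48; M_out = 354.48 + (+188) = 542.48.
T_out = 10⁶/542.48 = 1843.4 K → 1840 K; t = 18.4.
G = 99.47·ln 18.4 − 161.1 = 99.47·2.9124 − 161.1 = 128.592.
Rounded: 129.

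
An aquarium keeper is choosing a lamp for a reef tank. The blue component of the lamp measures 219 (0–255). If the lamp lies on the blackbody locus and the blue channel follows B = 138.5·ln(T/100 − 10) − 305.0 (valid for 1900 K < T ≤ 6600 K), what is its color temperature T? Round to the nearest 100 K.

ln(t − 10) = (219 + 305.0) / 138.5 = 3.7834.
t − 10 = e^3.7834 = 43.965, so t = 53.965.
T = 100·t = 5396 K → 5400 K to the nearest 100 K.

5400 K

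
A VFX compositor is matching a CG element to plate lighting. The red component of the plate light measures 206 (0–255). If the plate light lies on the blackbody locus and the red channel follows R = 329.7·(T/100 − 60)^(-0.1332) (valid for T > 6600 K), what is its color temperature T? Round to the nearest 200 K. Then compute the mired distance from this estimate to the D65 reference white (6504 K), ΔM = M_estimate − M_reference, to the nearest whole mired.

-47 mireds

(t − 60)^(-0.1332) = 206/329.7 = 0.62481.
t − 60 = 0.62481^(1/-0.1332) = 0.62481^(-7.508) = 34.152, so t = 94.152.
T = 100·t = 9415 K → 9400 K to the nearest 200 K.
M_estimate = 10⁶/9400 = 106.38; M_reference = 10⁶/6504 = 153.75.
ΔM = 106.38 − 153.75 = -47.37 → -47 mireds.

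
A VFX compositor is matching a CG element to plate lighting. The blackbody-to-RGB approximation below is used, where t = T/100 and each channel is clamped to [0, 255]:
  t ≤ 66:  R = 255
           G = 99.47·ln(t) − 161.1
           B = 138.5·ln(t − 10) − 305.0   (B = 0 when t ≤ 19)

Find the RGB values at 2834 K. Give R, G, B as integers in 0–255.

R=255, G=172, B=98

t = 2834/100 = 28.34; the t ≤ 66 branch applies.
R = 255 by definition for t ≤ 66.
G = 99.47·ln 28.34 − 161.1 = 99.47·3.3443 − 161.1 = 171.555.
B = 138.5·ln(28.34 − 10) − 305.0 = 138.5·ln 18.34 − 305.0 = 138.5·2.9091 − 305.0 = 97.908.
Rounded: (255, 172, 98).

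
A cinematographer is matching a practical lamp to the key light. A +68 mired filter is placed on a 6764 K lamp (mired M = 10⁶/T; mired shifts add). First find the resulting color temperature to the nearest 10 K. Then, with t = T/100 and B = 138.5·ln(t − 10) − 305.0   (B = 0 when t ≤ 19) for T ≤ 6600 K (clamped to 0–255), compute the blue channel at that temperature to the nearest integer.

192

M_in = 10⁶/6764 = 147.84; M_out = 147.84 + (+68) = 215.84.
T_out = 10⁶/215.84 = 4633.0 K → 4630 K; t = 46.3.
B = 138.5·ln(46.3 − 10) − 305.0 = 138.5·ln 36.3 − 305.0 = 138.5·3.5918 − 305.0 = 192.467.
Rounded: 192.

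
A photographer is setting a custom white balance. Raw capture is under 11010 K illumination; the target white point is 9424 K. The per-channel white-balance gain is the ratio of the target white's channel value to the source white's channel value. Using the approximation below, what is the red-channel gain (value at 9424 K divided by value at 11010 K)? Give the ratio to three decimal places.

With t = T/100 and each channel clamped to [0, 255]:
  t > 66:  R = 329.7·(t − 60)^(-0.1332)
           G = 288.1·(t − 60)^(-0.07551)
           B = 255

At 11010 K (t = 110.1):
  R = 329.7·(110.1 − 60)^(-0.1332) = 329.7·50.1^(-0.1332) = 329.7·0.59372 = 195.749.
At 9424 K (t = 94.24):
  R = 329.7·(94.24 − 60)^(-0.1332) = 329.7·34.24^(-0.1332) = 329.7·0.62460 = 205.930.
Gain = 205.930 / 195.749 = 1.0520 → 1.052.

1.052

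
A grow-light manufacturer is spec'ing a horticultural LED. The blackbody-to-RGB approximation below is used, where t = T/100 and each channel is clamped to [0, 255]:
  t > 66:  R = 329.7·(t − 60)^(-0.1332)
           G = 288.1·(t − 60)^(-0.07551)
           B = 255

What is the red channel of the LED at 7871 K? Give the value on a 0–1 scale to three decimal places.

0.875

t = 7871/100 = 78.71; the t > 66 branch applies.
R = 329.7·(78.71 − 60)^(-0.1332) = 329.7·18.71^(-0.1332) = 329.7·0.67695 = 223.192.
On a 0–1 scale: 223.192/255 = 0.8753 → 0.875.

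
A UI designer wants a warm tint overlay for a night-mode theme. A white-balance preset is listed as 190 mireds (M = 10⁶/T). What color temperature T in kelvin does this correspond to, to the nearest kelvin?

5263 K

T = 10⁶ / 190 = 5263.16 K → 5263 K.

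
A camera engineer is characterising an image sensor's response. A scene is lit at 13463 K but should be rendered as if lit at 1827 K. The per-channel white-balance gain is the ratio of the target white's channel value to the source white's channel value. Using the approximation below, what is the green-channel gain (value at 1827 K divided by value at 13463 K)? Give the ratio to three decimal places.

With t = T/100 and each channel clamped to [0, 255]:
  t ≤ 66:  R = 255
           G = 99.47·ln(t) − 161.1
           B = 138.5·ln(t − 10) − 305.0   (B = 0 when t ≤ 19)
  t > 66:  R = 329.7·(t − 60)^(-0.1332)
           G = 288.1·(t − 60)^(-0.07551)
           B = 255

0.615

At 13463 K (t = 134.63):
  G = 288.1·(134.63 − 60)^(-0.07551) = 288.1·74.63^(-0.07551) = 288.1·0.72207 = 208.027.
At 1827 K (t = 18.27):
  G = 99.47·ln 18.27 − 161.1 = 99.47·2.9053 − 161.1 = 127.886.
Gain = 127.886 / 208.027 = 0.6148 → 0.615.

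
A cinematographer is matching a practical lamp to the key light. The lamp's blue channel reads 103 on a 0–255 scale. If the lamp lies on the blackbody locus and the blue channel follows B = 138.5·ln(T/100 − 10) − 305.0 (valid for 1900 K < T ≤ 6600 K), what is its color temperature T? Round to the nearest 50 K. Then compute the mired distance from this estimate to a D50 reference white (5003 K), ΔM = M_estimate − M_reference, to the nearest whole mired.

ln(t − 10) = (103 + 305.0) / 138.5 = 2.9458.
t − 10 = e^2.9458 = 19.027, so t = 29.027.
T = 100·t = 2903 K → 2900 K to the nearest 50 K.
M_estimate = 10⁶/2900 = 344.83; M_reference = 10⁶/5003 = 199.88.
ΔM = 344.83 − 199.88 = 144.95 → +145 mireds.

+145 mireds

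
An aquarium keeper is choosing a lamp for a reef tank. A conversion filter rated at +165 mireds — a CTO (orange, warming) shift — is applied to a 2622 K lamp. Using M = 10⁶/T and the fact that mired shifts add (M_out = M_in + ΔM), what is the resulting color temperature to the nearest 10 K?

1830 K

M_in = 10⁶/2622 = 381.39 mireds.
M_out = 381.39 + (+165) = 546.39 mireds.
T_out = 10⁶/546.39 = 1830.2 K → 1830 K.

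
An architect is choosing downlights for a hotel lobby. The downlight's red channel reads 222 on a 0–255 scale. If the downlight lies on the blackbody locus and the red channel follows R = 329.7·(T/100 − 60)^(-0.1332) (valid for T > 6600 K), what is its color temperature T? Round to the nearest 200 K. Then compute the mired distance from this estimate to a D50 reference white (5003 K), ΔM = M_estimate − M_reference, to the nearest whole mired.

-75 mireds

(t − 60)^(-0.1332) = 222/329.7 = 0.67334.
t − 60 = 0.67334^(1/-0.1332) = 0.67334^(-7.508) = 19.478, so t = 79.478.
T = 100·t = 7948 K → 8000 K to the nearest 200 K.
M_estimate = 10⁶/8000 = 125.00; M_reference = 10⁶/5003 = 199.88.
ΔM = 125.00 − 199.88 = -74.88 → -75 mireds.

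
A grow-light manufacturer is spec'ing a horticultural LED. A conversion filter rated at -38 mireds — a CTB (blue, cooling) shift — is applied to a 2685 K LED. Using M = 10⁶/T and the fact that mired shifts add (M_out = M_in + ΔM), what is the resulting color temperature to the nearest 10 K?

2990 K

M_in = 10⁶/2685 = 372.44 mireds.
M_out = 372.44 + (-38) = 334.44 mireds.
T_out = 10⁶/334.44 = 2990.1 K → 2990 K.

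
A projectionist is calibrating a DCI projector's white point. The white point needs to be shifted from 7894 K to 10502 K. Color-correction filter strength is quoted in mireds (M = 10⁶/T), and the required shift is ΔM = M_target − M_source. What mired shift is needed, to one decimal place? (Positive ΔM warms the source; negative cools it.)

-31.5 mireds

M_source = 10⁶/7894 = 126.678; M_target = 10⁶/10502 = 95.220.
ΔM = 95.220 − 126.678 = -31.459 → -31.5 mireds, a cooling shift.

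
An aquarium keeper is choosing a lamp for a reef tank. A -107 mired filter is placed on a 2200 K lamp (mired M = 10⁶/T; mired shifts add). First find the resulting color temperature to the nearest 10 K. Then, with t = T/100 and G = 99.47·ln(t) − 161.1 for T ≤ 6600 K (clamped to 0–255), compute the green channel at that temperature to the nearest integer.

M_in = 10⁶/2200 = 454.55; M_out = 454.55 + (-107) = 347.55.
T_out = 10⁶/347.55 = 2877.3 K → 2880 K; t = 28.8.
G = 99.47·ln 28.8 − 161.1 = 99.47·3.3604 − 161.1 = 173.157.
Rounded: 173.

173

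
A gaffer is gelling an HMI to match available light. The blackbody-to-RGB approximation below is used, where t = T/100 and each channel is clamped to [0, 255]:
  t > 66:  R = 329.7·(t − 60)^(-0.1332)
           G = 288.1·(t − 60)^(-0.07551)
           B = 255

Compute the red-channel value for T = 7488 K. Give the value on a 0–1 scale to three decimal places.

0.902

t = 7488/100 = 74.88; the t > 66 branch applies.
R = 329.7·(74.88 − 60)^(-0.1332) = 329.7·14.88^(-0.1332) = 329.7·0.69793 = 230.106.
On a 0–1 scale: 230.106/255 = 0.9024 → 0.902.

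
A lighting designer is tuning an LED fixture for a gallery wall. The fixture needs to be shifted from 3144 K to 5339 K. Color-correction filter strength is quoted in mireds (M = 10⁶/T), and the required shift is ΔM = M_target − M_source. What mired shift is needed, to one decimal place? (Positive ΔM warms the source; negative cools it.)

M_source = 10⁶/3144 = 318.066; M_target = 10⁶/5339 = 187.301.
ΔM = 187.301 − 318.066 = -130.765 → -130.8 mireds, a cooling shift.

-130.8 mireds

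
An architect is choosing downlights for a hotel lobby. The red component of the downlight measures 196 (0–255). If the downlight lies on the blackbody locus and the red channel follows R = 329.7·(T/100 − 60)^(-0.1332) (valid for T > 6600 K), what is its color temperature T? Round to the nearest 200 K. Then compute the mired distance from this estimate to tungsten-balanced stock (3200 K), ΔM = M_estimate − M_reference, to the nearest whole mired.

(t − 60)^(-0.1332) = 196/329.7 = 0.59448.
t − 60 = 0.59448^(1/-0.1332) = 0.59448^(-7.508) = 49.621, so t = 109.621.
T = 100·t = 10962 K → 11000 K to the nearest 200 K.
M_estimate = 10⁶/11000 = 90.91; M_reference = 10⁶/3200 = 312.50.
ΔM = 90.91 − 312.50 = -221.59 → -222 mireds.

-222 mireds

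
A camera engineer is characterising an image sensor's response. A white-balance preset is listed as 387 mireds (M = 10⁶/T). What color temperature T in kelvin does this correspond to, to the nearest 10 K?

T = 10⁶ / 387 = 2583.98 K → 2580 K.

2580 K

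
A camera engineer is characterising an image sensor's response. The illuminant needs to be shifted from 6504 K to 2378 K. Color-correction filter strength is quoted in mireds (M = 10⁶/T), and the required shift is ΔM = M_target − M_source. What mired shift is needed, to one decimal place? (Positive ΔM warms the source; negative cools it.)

M_source = 10⁶/6504 = 153.752; M_target = 10⁶/2378 = 420.521.
ΔM = 420.521 − 153.752 = 266.770 → +266.8 mireds, a warming shift.

+266.8 mireds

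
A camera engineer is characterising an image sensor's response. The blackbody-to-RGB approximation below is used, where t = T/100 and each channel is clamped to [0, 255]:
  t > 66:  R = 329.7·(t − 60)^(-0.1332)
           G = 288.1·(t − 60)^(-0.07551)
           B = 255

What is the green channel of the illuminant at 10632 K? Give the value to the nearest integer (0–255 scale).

t = 10632/100 = 106.32; the t > 66 branch applies.
G = 288.1·(106.32 − 60)^(-0.07551) = 288.1·46.32^(-0.07551) = 288.1·0.74854 = 215.656.
Rounded: 216.

216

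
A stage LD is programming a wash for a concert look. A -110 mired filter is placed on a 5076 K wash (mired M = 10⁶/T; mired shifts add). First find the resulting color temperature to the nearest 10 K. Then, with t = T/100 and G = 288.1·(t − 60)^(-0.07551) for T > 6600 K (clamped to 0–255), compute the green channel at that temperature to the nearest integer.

213

M_in = 10⁶/5076 = 197.01; M_out = 197.01 + (-110) = 87.01.
T_out = 10⁶/87.01 = 11493.5 K → 11490 K; t = 114.9.
G = 288.1·(114.9 − 60)^(-0.07551) = 288.1·54.9^(-0.07551) = 288.1·0.73900 = 212.906.
Rounded: 213.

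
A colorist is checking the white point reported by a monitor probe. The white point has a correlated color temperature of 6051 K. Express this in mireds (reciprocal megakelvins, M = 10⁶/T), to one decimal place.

M = 10⁶ / 6051 = 165.262 → 165.3 mireds.

165.3 mireds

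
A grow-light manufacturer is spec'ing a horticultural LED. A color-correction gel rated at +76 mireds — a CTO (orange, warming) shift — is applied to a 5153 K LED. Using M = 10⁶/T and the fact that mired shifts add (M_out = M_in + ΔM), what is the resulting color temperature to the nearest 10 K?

M_in = 10⁶/5153 = 194.06 mireds.
M_out = 194.06 + (+76) = 270.06 mireds.
T_out = 10⁶/270.06 = 3702.9 K → 3700 K.

3700 K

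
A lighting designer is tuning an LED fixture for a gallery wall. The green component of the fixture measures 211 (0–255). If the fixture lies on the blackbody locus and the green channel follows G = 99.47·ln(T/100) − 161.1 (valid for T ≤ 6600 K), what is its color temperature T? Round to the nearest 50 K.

ln t = (211 + 161.1) / 99.47 = 3.7408.
t = e^3.7408 = 42.133.
T = 100·t = 4213 K → 4200 K to the nearest 50 K.

4200 K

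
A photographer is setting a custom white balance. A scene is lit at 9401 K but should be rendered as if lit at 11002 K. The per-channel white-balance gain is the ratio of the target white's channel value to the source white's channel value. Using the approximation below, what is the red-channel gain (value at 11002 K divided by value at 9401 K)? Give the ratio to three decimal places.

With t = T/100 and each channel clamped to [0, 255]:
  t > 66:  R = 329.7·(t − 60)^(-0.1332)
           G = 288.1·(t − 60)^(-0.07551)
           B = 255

0.950

At 9401 K (t = 94.01):
  R = 329.7·(94.01 − 60)^(-0.1332) = 329.7·34.01^(-0.1332) = 329.7·0.62516 = 206.115.
At 11002 K (t = 110.02):
  R = 329.7·(110.02 − 60)^(-0.1332) = 329.7·50.02^(-0.1332) = 329.7·0.59385 = 195.791.
Gain = 195.791 / 206.115 = 0.9499 → 0.950.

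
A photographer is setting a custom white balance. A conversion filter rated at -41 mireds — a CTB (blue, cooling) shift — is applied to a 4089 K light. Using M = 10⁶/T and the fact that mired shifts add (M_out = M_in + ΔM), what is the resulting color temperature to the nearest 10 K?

M_in = 10⁶/4089 = 244.56 mireds.
M_out = 244.56 + (-41) = 203.56 mireds.
T_out = 10⁶/203.56 = 4912.6 K → 4910 K.

4910 K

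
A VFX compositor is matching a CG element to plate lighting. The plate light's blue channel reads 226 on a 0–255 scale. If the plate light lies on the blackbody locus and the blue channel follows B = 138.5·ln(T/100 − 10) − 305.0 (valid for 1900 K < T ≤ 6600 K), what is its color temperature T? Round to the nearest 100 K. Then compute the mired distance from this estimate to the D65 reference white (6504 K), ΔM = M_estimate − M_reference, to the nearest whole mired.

+25 mireds

ln(t − 10) = (226 + 305.0) / 138.5 = 3.8339.
t − 10 = e^3.8339 = 46.244, so t = 56.244.
T = 100·t = 5624 K → 5600 K to the nearest 100 K.
M_estimate = 10⁶/5600 = 178.57; M_reference = 10⁶/6504 = 153.75.
ΔM = 178.57 − 153.75 = 24.82 → +25 mireds.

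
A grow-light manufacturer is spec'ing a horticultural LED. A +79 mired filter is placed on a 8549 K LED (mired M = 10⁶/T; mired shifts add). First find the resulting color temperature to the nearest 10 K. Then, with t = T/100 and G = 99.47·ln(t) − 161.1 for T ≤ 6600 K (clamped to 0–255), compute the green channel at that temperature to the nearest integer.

M_in = 10⁶/8549 = 116.97; M_out = 116.97 + (+79) = 195.97.
T_out = 10⁶/195.97 = 5102.8 K → 5100 K; t = 51.
G = 99.47·ln 51 − 161.1 = 99.47·3.9318 − 161.1 = 229.999.
Rounded: 230.

230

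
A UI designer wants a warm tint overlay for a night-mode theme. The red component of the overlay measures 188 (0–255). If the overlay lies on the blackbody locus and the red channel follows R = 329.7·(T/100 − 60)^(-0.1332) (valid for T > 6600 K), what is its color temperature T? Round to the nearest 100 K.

(t − 60)^(-0.1332) = 188/329.7 = 0.57022.
t − 60 = 0.57022^(1/-0.1332) = 0.57022^(-7.508) = 67.848, so t = 127.848.
T = 100·t = 12785 K → 12800 K to the nearest 100 K.

12800 K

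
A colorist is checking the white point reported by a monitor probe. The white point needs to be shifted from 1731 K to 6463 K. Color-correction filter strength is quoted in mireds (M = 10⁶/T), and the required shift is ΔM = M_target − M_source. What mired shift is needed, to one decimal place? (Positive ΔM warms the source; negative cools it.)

M_source = 10⁶/1731 = 577.701; M_target = 10⁶/6463 = 154.727.
ΔM = 154.727 − 577.701 = -422.974 → -423.0 mireds, a cooling shift.

-423.0 mireds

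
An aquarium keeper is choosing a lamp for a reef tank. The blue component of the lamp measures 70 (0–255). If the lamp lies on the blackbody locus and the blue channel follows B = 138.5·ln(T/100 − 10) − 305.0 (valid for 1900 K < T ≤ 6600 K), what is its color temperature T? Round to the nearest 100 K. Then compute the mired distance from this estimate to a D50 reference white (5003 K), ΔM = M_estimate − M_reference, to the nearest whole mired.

+200 mireds

ln(t − 10) = (70 + 305.0) / 138.5 = 2.7076.
t − 10 = e^2.7076 = 14.993, so t = 24.993.
T = 100·t = 2499 K → 2500 K to the nearest 100 K.
M_estimate = 10⁶/2500 = 400.00; M_reference = 10⁶/5003 = 199.88.
ΔM = 400.00 − 199.88 = 200.12 → +200 mireds.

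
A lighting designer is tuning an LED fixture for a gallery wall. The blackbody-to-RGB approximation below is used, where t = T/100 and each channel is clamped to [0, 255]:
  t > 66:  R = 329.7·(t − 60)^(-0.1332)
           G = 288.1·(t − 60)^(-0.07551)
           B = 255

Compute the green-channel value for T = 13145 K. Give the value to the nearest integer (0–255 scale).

209

t = 13145/100 = 131.45; the t > 66 branch applies.
G = 288.1·(131.45 − 60)^(-0.07551) = 288.1·71.45^(-0.07551) = 288.1·0.72444 = 208.712.
Rounded: 209.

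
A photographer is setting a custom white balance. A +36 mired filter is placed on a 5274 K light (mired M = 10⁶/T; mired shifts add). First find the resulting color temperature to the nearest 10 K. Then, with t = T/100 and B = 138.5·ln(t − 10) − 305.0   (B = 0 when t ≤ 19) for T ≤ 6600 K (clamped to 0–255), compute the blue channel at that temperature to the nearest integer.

185

M_in = 10⁶/5274 = 189.61; M_out = 189.61 + (+36) = 225.61.
T_out = 10⁶/225.61 = 4432.4 K → 4430 K; t = 44.3.
B = 138.5·ln(44.3 − 10) − 305.0 = 138.5·ln 34.3 − 305.0 = 138.5·3.5351 − 305.0 = 184.618.
Rounded: 185.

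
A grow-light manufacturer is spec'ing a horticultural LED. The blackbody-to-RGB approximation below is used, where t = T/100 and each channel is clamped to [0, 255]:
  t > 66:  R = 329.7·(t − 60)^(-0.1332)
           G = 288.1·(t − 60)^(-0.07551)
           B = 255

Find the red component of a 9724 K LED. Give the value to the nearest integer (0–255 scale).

204

t = 9724/100 = 97.24; the t > 66 branch applies.
R = 329.7·(97.24 − 60)^(-0.1332) = 329.7·37.24^(-0.1332) = 329.7·0.61765 = 203.639.
Rounded: 204.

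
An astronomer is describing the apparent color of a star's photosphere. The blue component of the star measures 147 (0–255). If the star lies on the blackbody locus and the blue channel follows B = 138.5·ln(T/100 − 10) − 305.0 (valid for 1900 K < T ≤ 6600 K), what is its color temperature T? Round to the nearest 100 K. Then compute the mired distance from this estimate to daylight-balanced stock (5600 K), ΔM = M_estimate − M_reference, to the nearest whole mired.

ln(t − 10) = (147 + 305.0) / 138.5 = 3.2635.
t − 10 = e^3.2635 = 26.142, so t = 36.142.
T = 100·t = 3614 K → 3600 K to the nearest 100 K.
M_estimate = 10⁶/3600 = 277.78; M_reference = 10⁶/5600 = 178.57.
ΔM = 277.78 − 178.57 = 99.21 → +99 mireds.

+99 mireds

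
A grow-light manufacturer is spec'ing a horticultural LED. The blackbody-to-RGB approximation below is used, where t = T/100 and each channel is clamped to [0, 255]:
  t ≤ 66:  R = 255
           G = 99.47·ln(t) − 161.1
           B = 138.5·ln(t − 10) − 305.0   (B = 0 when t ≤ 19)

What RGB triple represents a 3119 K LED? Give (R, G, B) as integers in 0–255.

(255, 181, 118)

t = 3119/100 = 31.19; the t ≤ 66 branch applies.
R = 255 by definition for t ≤ 66.
G = 99.47·ln 31.19 − 161.1 = 99.47·3.4401 − 161.1 = 181.087.
B = 138.5·ln(31.19 − 10) − 305.0 = 138.5·ln 21.19 − 305.0 = 138.5·3.0535 − 305.0 = 117.914.
Rounded: (255, 181, 118).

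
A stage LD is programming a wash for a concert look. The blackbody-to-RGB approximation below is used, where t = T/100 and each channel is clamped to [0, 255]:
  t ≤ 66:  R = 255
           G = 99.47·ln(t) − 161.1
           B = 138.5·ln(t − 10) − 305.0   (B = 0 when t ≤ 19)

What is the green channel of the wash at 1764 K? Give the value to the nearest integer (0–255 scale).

t = 1764/100 = 17.64; the t ≤ 66 branch applies.
G = 99.47·ln 17.64 − 161.1 = 99.47·2.8702 − 161.1 = 124.396.
Rounded: 124.

124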